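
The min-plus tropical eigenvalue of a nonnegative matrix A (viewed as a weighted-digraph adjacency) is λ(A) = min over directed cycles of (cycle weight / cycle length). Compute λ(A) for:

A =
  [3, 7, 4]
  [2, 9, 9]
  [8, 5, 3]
λ(A) = 3

Enumerate directed cycles and compute their means (weight / length). Sample:
  cycle 0 → 0: weight = 3, length = 1, mean = 3/1 ≈ 3.000
  cycle 1 → 1: weight = 9, length = 1, mean = 9/1 ≈ 9.000
  cycle 2 → 2: weight = 3, length = 1, mean = 3/1 ≈ 3.000
  cycle 0 → 1 → 0: weight = 9, length = 2, mean = 9/2 ≈ 4.500
  cycle 0 → 2 → 0: weight = 12, length = 2, mean = 12/2 ≈ 6.000
  cycle 1 → 0 → 1: weight = 9, length = 2, mean = 9/2 ≈ 4.500
Minimum mean = 3.000, attained e.g. along the cycle 0 → 0 with weight 3 and length 1. So λ(A) = 3/1 = 3.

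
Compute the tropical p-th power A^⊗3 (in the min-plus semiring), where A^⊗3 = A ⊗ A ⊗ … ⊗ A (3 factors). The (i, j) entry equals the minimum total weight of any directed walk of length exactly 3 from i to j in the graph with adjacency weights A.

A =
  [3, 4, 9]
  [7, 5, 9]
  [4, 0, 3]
A^⊗3 =
  [9, 10, 15]
  [13, 12, 15]
  [10, 6, 9]

Each entry (A^⊗3)_ij equals the minimum over all length-3 walks i = v_0 → v_1 → … → v_3 = j of Σ_t A[v_t][v_{t+1}]. For example, for (i, j) = (0, 2) we minimise over 9 possible intermediate vertex sequences; the minimum is 15, attained along the walk 0 → 0 → 0 → 2.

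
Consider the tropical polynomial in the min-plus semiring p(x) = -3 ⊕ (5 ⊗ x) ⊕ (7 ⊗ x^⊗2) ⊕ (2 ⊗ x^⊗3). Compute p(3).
p(3) = -3

A tropical monomial a ⊗ x^⊗i evaluates to a + i · x. Evaluating each term at x = 3:
  Term 0 contributes -3 + 0 · 3 = -3
  Term 1 contributes 5 + 1 · 3 = 8
  Term 2 contributes 7 + 2 · 3 = 13
  Term 3 contributes 2 + 3 · 3 = 11
p(3) = ⊕ of these = min[-3, 8, 13, 11] = -3.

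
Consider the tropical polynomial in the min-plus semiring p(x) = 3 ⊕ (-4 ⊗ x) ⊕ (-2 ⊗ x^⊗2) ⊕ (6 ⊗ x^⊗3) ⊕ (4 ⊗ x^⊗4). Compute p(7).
p(7) = 3

A tropical monomial a ⊗ x^⊗i evaluates to a + i · x. Evaluating each term at x = 7:
  Term 0 contributes 3 + 0 · 7 = 3
  Term 1 contributes -4 + 1 · 7 = 3
  Term 2 contributes -2 + 2 · 7 = 12
  Term 3 contributes 6 + 3 · 7 = 27
  Term 4 contributes 4 + 4 · 7 = 32
p(7) = ⊕ of these = min[3, 3, 12, 27, 32] = 3.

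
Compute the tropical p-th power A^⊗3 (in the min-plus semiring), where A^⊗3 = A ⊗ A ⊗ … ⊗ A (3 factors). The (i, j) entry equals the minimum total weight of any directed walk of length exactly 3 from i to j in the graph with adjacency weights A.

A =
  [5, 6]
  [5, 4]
A^⊗3 =
  [15, 14]
  [13, 12]

Each entry (A^⊗3)_ij equals the minimum over all length-3 walks i = v_0 → v_1 → … → v_3 = j of Σ_t A[v_t][v_{t+1}]. For example, for (i, j) = (0, 1) we minimise over 4 possible intermediate vertex sequences; the minimum is 14, attained along the walk 0 → 1 → 1 → 1.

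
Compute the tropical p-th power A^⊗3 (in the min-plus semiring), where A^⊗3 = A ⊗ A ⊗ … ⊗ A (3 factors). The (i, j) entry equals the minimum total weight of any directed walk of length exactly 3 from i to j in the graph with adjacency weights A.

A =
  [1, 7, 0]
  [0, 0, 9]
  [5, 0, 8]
A^⊗3 =
  [0, 0, 2]
  [0, 0, 0]
  [0, 0, 0]

Each entry (A^⊗3)_ij equals the minimum over all length-3 walks i = v_0 → v_1 → … → v_3 = j of Σ_t A[v_t][v_{t+1}]. For example, for (i, j) = (0, 2) we minimise over 9 possible intermediate vertex sequences; the minimum is 2, attained along the walk 0 → 0 → 0 → 2.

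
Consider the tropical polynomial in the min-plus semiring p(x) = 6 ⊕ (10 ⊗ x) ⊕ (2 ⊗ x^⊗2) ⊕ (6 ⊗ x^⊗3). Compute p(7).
p(7) = 6

A tropical monomial a ⊗ x^⊗i evaluates to a + i · x. Evaluating each term at x = 7:
  Term 0 contributes 6 + 0 · 7 = 6
  Term 1 contributes 10 + 1 · 7 = 17
  Term 2 contributes 2 + 2 · 7 = 16
  Term 3 contributes 6 + 3 · 7 = 27
p(7) = ⊕ of these = min[6, 17, 16, 27] = 6.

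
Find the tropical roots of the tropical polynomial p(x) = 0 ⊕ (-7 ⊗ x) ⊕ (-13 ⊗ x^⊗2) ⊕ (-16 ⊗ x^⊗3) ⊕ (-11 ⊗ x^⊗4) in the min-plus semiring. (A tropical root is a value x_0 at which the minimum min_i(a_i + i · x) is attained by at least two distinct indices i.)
Roots: {-5, 3, 6, 7}

Each tropical root is a break point of the lower envelope of the lines y = a_i + i · x (there are 5 lines, with slopes 0, 1, ..., 4). Only the lines that attain the minimum somewhere contribute to roots; other lines are dominated. Here the surviving (envelope) indices are i = 4, i = 3, i = 2, i = 1, i = 0.
Intersections between consecutive envelope lines give the roots: for adjacent envelope indices i < j the intersection is x = (a_i − a_j) / (j − i). Reading off the sorted break points: {-5, 3, 6, 7}.
Verification: at each break x_0, at least two indices attain the minimum of min_i(a_i + i · x_0).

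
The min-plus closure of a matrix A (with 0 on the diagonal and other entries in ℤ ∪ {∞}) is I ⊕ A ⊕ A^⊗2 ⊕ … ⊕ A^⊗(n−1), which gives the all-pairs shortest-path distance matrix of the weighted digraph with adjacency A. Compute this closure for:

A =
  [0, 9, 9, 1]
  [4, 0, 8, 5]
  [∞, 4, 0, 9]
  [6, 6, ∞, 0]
Closure =
  [0, 7, 9, 1]
  [4, 0, 8, 5]
  [8, 4, 0, 9]
  [6, 6, 14, 0]

This is the Floyd-Warshall all-pairs shortest-path computation. For each intermediate vertex k = 0, 1, …, 3, update dist[i][j] ← min(dist[i][j], dist[i][k] + dist[k][j]). The final matrix gives, for each (i, j), the minimum total weight of any directed path from i to j (possibly empty when i = j).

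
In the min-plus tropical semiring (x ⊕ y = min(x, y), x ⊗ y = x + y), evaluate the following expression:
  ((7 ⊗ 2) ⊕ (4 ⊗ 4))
((7 ⊗ 2) ⊕ (4 ⊗ 4)) = 8

Expand innermost to outermost. Recall ⊕ takes the minimum of its arguments and ⊗ takes their sum. Working out the expression ((7 ⊗ 2) ⊕ (4 ⊗ 4)) gives 8.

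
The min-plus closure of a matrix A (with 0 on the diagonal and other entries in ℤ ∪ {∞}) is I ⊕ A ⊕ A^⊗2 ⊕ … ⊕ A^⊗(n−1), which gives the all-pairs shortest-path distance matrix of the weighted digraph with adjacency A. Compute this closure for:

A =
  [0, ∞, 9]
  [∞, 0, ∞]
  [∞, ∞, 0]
Closure =
  [0, ∞, 9]
  [∞, 0, ∞]
  [∞, ∞, 0]

This is the Floyd-Warshall all-pairs shortest-path computation. For each intermediate vertex k = 0, 1, …, 2, update dist[i][j] ← min(dist[i][j], dist[i][k] + dist[k][j]). The final matrix gives, for each (i, j), the minimum total weight of any directed path from i to j (possibly empty when i = j).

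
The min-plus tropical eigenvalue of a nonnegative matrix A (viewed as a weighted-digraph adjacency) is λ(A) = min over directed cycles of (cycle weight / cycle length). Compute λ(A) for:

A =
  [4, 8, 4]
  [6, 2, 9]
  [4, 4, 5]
λ(A) = 2

Enumerate directed cycles and compute their means (weight / length). Sample:
  cycle 0 → 0: weight = 4, length = 1, mean = 4/1 ≈ 4.000
  cycle 1 → 1: weight = 2, length = 1, mean = 2/1 ≈ 2.000
  cycle 2 → 2: weight = 5, length = 1, mean = 5/1 ≈ 5.000
  cycle 0 → 1 → 0: weight = 14, length = 2, mean = 14/2 ≈ 7.000
  cycle 0 → 2 → 0: weight = 8, length = 2, mean = 8/2 ≈ 4.000
  cycle 1 → 0 → 1: weight = 14, length = 2, mean = 14/2 ≈ 7.000
Minimum mean = 2.000, attained e.g. along the cycle 1 → 1 with weight 2 and length 1. So λ(A) = 2/1 = 2.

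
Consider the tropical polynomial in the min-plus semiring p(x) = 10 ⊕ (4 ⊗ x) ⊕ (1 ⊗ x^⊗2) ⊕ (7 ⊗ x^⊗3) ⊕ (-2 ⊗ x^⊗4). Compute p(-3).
p(-3) = -14

A tropical monomial a ⊗ x^⊗i evaluates to a + i · x. Evaluating each term at x = -3:
  Term 0 contributes 10 + 0 · -3 = 10
  Term 1 contributes 4 + 1 · -3 = 1
  Term 2 contributes 1 + 2 · -3 = -5
  Term 3 contributes 7 + 3 · -3 = -2
  Term 4 contributes -2 + 4 · -3 = -14
p(-3) = ⊕ of these = min[10, 1, -5, -2, -14] = -14.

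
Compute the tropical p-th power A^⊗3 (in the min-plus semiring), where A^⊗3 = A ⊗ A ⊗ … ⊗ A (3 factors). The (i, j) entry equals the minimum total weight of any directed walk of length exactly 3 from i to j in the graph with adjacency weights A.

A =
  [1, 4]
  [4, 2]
A^⊗3 =
  [3, 6]
  [6, 6]

Each entry (A^⊗3)_ij equals the minimum over all length-3 walks i = v_0 → v_1 → … → v_3 = j of Σ_t A[v_t][v_{t+1}]. For example, for (i, j) = (0, 1) we minimise over 4 possible intermediate vertex sequences; the minimum is 6, attained along the walk 0 → 0 → 0 → 1.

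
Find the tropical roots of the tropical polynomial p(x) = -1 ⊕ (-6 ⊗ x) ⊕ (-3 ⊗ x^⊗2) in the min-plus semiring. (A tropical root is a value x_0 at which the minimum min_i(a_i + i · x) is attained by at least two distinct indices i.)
Roots: {-3, 5}

Each tropical root is a break point of the lower envelope of the lines y = a_i + i · x (there are 3 lines, with slopes 0, 1, ..., 2). Only the lines that attain the minimum somewhere contribute to roots; other lines are dominated. Here the surviving (envelope) indices are i = 2, i = 1, i = 0.
Intersections between consecutive envelope lines give the roots: for adjacent envelope indices i < j the intersection is x = (a_i − a_j) / (j − i). Reading off the sorted break points: {-3, 5}.
Verification: at each break x_0, at least two indices attain the minimum of min_i(a_i + i · x_0).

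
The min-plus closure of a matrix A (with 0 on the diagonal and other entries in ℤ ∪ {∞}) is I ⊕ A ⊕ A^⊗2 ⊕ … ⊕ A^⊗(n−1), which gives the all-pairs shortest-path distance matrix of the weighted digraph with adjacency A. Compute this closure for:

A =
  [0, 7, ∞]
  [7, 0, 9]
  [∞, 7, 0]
Closure =
  [0, 7, 16]
  [7, 0, 9]
  [14, 7, 0]

This is the Floyd-Warshall all-pairs shortest-path computation. For each intermediate vertex k = 0, 1, …, 2, update dist[i][j] ← min(dist[i][j], dist[i][k] + dist[k][j]). The final matrix gives, for each (i, j), the minimum total weight of any directed path from i to j (possibly empty when i = j).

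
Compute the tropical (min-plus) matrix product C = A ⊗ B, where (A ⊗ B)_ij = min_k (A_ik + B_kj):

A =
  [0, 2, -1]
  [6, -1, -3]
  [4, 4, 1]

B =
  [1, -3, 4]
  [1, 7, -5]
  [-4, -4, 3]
A ⊗ B =
  [-5, -5, -3]
  [-7, -7, -6]
  [-3, -3, -1]

Apply the min-plus product entry-by-entry:
  C[0][0] = min over k of (A[0][0] + B[0][0] = 0 + 1 = 1, A[0][1] + B[1][0] = 2 + 1 = 3, A[0][2] + B[2][0] = -1 + -4 = -5) = -5 (attained at k = 2)
  C[0][1] = min over k of (A[0][0] + B[0][1] = 0 + -3 = -3, A[0][1] + B[1][1] = 2 + 7 = 9, A[0][2] + B[2][1] = -1 + -4 = -5) = -5 (attained at k = 2)
  C[0][2] = min over k of (A[0][0] + B[0][2] = 0 + 4 = 4, A[0][1] + B[1][2] = 2 + -5 = -3, A[0][2] + B[2][2] = -1 + 3 = 2) = -3 (attained at k = 1)
  C[1][0] = min over k of (A[1][0] + B[0][0] = 6 + 1 = 7, A[1][1] + B[1][0] = -1 + 1 = 0, A[1][2] + B[2][0] = -3 + -4 = -7) = -7 (attained at k = 2)
  C[1][1] = min over k of (A[1][0] + B[0][1] = 6 + -3 = 3, A[1][1] + B[1][1] = -1 + 7 = 6, A[1][2] + B[2][1] = -3 + -4 = -7) = -7 (attained at k = 2)
  C[1][2] = min over k of (A[1][0] + B[0][2] = 6 + 4 = 10, A[1][1] + B[1][2] = -1 + -5 = -6, A[1][2] + B[2][2] = -3 + 3 = 0) = -6 (attained at k = 1)
  C[2][0] = min over k of (A[2][0] + B[0][0] = 4 + 1 = 5, A[2][1] + B[1][0] = 4 + 1 = 5, A[2][2] + B[2][0] = 1 + -4 = -3) = -3 (attained at k = 2)
  C[2][1] = min over k of (A[2][0] + B[0][1] = 4 + -3 = 1, A[2][1] + B[1][1] = 4 + 7 = 11, A[2][2] + B[2][1] = 1 + -4 = -3) = -3 (attained at k = 2)
  C[2][2] = min over k of (A[2][0] + B[0][2] = 4 + 4 = 8, A[2][1] + B[1][2] = 4 + -5 = -1, A[2][2] + B[2][2] = 1 + 3 = 4) = -1 (attained at k = 1)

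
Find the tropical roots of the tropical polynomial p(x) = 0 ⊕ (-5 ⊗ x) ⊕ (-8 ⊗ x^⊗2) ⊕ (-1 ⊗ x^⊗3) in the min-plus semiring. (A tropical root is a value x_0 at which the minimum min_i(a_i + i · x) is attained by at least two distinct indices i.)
Roots: {-7, 3, 5}

Each tropical root is a break point of the lower envelope of the lines y = a_i + i · x (there are 4 lines, with slopes 0, 1, ..., 3). Only the lines that attain the minimum somewhere contribute to roots; other lines are dominated. Here the surviving (envelope) indices are i = 3, i = 2, i = 1, i = 0.
Intersections between consecutive envelope lines give the roots: for adjacent envelope indices i < j the intersection is x = (a_i − a_j) / (j − i). Reading off the sorted break points: {-7, 3, 5}.
Verification: at each break x_0, at least two indices attain the minimum of min_i(a_i + i · x_0).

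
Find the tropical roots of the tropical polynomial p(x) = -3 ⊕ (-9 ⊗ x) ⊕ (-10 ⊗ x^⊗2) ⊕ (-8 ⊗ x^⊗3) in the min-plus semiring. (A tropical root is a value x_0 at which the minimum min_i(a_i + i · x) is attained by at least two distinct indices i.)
Roots: {-2, 1, 6}

Each tropical root is a break point of the lower envelope of the lines y = a_i + i · x (there are 4 lines, with slopes 0, 1, ..., 3). Only the lines that attain the minimum somewhere contribute to roots; other lines are dominated. Here the surviving (envelope) indices are i = 3, i = 2, i = 1, i = 0.
Intersections between consecutive envelope lines give the roots: for adjacent envelope indices i < j the intersection is x = (a_i − a_j) / (j − i). Reading off the sorted break points: {-2, 1, 6}.
Verification: at each break x_0, at least two indices attain the minimum of min_i(a_i + i · x_0).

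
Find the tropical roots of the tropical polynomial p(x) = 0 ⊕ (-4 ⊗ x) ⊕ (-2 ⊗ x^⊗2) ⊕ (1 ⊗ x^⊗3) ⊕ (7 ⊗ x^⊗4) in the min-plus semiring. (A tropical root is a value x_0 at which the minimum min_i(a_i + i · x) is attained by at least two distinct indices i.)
Roots: {-6, -3, -2, 4}

Each tropical root is a break point of the lower envelope of the lines y = a_i + i · x (there are 5 lines, with slopes 0, 1, ..., 4). Only the lines that attain the minimum somewhere contribute to roots; other lines are dominated. Here the surviving (envelope) indices are i = 4, i = 3, i = 2, i = 1, i = 0.
Intersections between consecutive envelope lines give the roots: for adjacent envelope indices i < j the intersection is x = (a_i − a_j) / (j − i). Reading off the sorted break points: {-6, -3, -2, 4}.
Verification: at each break x_0, at least two indices attain the minimum of min_i(a_i + i · x_0).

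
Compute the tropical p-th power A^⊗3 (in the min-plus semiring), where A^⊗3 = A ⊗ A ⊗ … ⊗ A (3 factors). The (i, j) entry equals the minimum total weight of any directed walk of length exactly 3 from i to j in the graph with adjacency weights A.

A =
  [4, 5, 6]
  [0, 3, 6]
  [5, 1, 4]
A^⊗3 =
  [7, 10, 11]
  [5, 7, 9]
  [4, 6, 7]

Each entry (A^⊗3)_ij equals the minimum over all length-3 walks i = v_0 → v_1 → … → v_3 = j of Σ_t A[v_t][v_{t+1}]. For example, for (i, j) = (0, 2) we minimise over 9 possible intermediate vertex sequences; the minimum is 11, attained along the walk 0 → 1 → 0 → 2.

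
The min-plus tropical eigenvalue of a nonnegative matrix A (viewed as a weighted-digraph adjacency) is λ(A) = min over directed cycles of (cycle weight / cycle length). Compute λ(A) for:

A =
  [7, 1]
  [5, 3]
λ(A) = 3

Enumerate directed cycles and compute their means (weight / length). Sample:
  cycle 0 → 0: weight = 7, length = 1, mean = 7/1 ≈ 7.000
  cycle 1 → 1: weight = 3, length = 1, mean = 3/1 ≈ 3.000
  cycle 0 → 1 → 0: weight = 6, length = 2, mean = 6/2 ≈ 3.000
  cycle 1 → 0 → 1: weight = 6, length = 2, mean = 6/2 ≈ 3.000
Minimum mean = 3.000, attained e.g. along the cycle 1 → 1 with weight 3 and length 1. So λ(A) = 3/1 = 3.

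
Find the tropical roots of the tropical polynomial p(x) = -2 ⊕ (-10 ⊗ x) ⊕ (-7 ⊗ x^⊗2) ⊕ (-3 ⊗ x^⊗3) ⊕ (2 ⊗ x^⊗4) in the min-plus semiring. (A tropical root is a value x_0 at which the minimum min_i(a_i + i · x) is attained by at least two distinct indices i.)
Roots: {-5, -4, -3, 8}

Each tropical root is a break point of the lower envelope of the lines y = a_i + i · x (there are 5 lines, with slopes 0, 1, ..., 4). Only the lines that attain the minimum somewhere contribute to roots; other lines are dominated. Here the surviving (envelope) indices are i = 4, i = 3, i = 2, i = 1, i = 0.
Intersections between consecutive envelope lines give the roots: for adjacent envelope indices i < j the intersection is x = (a_i − a_j) / (j − i). Reading off the sorted break points: {-5, -4, -3, 8}.
Verification: at each break x_0, at least two indices attain the minimum of min_i(a_i + i · x_0).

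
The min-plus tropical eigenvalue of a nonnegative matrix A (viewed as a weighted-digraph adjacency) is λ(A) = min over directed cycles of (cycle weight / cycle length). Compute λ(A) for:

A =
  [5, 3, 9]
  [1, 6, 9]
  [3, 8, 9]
λ(A) = 2

Enumerate directed cycles and compute their means (weight / length). Sample:
  cycle 0 → 0: weight = 5, length = 1, mean = 5/1 ≈ 5.000
  cycle 1 → 1: weight = 6, length = 1, mean = 6/1 ≈ 6.000
  cycle 2 → 2: weight = 9, length = 1, mean = 9/1 ≈ 9.000
  cycle 0 → 1 → 0: weight = 4, length = 2, mean = 4/2 ≈ 2.000
  cycle 0 → 2 → 0: weight = 12, length = 2, mean = 12/2 ≈ 6.000
  cycle 1 → 0 → 1: weight = 4, length = 2, mean = 4/2 ≈ 2.000
Minimum mean = 2.000, attained e.g. along the cycle 0 → 1 → 0 with weight 4 and length 2. So λ(A) = 4/2 = 2.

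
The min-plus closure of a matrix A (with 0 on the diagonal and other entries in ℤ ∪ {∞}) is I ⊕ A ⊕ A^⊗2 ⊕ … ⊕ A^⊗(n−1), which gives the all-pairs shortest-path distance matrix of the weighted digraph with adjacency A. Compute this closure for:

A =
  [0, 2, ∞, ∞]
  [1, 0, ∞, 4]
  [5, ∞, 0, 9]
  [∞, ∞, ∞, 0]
Closure =
  [0, 2, ∞, 6]
  [1, 0, ∞, 4]
  [5, 7, 0, 9]
  [∞, ∞, ∞, 0]

This is the Floyd-Warshall all-pairs shortest-path computation. For each intermediate vertex k = 0, 1, …, 3, update dist[i][j] ← min(dist[i][j], dist[i][k] + dist[k][j]). The final matrix gives, for each (i, j), the minimum total weight of any directed path from i to j (possibly empty when i = j).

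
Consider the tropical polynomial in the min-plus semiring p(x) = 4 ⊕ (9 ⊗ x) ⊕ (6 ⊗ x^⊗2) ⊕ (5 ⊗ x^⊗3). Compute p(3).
p(3) = 4

A tropical monomial a ⊗ x^⊗i evaluates to a + i · x. Evaluating each term at x = 3:
  Term 0 contributes 4 + 0 · 3 = 4
  Term 1 contributes 9 + 1 · 3 = 12
  Term 2 contributes 6 + 2 · 3 = 12
  Term 3 contributes 5 + 3 · 3 = 14
p(3) = ⊕ of these = min[4, 12, 12, 14] = 4.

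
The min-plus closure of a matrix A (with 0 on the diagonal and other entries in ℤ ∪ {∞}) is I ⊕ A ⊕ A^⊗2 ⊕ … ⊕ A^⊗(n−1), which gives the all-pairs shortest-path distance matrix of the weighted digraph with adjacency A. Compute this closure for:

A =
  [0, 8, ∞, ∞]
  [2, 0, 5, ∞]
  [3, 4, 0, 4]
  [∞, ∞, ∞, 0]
Closure =
  [0, 8, 13, 17]
  [2, 0, 5, 9]
  [3, 4, 0, 4]
  [∞, ∞, ∞, 0]

This is the Floyd-Warshall all-pairs shortest-path computation. For each intermediate vertex k = 0, 1, …, 3, update dist[i][j] ← min(dist[i][j], dist[i][k] + dist[k][j]). The final matrix gives, for each (i, j), the minimum total weight of any directed path from i to j (possibly empty when i = j).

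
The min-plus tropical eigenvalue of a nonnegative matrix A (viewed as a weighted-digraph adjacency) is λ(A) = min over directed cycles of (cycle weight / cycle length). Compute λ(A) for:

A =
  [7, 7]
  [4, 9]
λ(A) = 11/2

Enumerate directed cycles and compute their means (weight / length). Sample:
  cycle 0 → 0: weight = 7, length = 1, mean = 7/1 ≈ 7.000
  cycle 1 → 1: weight = 9, length = 1, mean = 9/1 ≈ 9.000
  cycle 0 → 1 → 0: weight = 11, length = 2, mean = 11/2 ≈ 5.500
  cycle 1 → 0 → 1: weight = 11, length = 2, mean = 11/2 ≈ 5.500
Minimum mean = 5.500, attained e.g. along the cycle 0 → 1 → 0 with weight 11 and length 2. So λ(A) = 11/2 = 11/2.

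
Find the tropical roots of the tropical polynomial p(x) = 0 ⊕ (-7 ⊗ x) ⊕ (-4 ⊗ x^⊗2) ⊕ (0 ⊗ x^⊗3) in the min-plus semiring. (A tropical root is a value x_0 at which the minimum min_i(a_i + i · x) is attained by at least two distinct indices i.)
Roots: {-4, -3, 7}

Each tropical root is a break point of the lower envelope of the lines y = a_i + i · x (there are 4 lines, with slopes 0, 1, ..., 3). Only the lines that attain the minimum somewhere contribute to roots; other lines are dominated. Here the surviving (envelope) indices are i = 3, i = 2, i = 1, i = 0.
Intersections between consecutive envelope lines give the roots: for adjacent envelope indices i < j the intersection is x = (a_i − a_j) / (j − i). Reading off the sorted break points: {-4, -3, 7}.
Verification: at each break x_0, at least two indices attain the minimum of min_i(a_i + i · x_0).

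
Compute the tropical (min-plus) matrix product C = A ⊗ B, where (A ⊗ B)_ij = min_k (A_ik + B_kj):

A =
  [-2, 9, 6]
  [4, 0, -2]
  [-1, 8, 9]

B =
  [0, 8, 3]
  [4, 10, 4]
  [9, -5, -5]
A ⊗ B =
  [-2, 1, 1]
  [4, -7, -7]
  [-1, 4, 2]

Apply the min-plus product entry-by-entry:
  C[0][0] = min over k of (A[0][0] + B[0][0] = -2 + 0 = -2, A[0][1] + B[1][0] = 9 + 4 = 13, A[0][2] + B[2][0] = 6 + 9 = 15) = -2 (attained at k = 0)
  C[0][1] = min over k of (A[0][0] + B[0][1] = -2 + 8 = 6, A[0][1] + B[1][1] = 9 + 10 = 19, A[0][2] + B[2][1] = 6 + -5 = 1) = 1 (attained at k = 2)
  C[0][2] = min over k of (A[0][0] + B[0][2] = -2 + 3 = 1, A[0][1] + B[1][2] = 9 + 4 = 13, A[0][2] + B[2][2] = 6 + -5 = 1) = 1 (attained at k = 0)
  C[1][0] = min over k of (A[1][0] + B[0][0] = 4 + 0 = 4, A[1][1] + B[1][0] = 0 + 4 = 4, A[1][2] + B[2][0] = -2 + 9 = 7) = 4 (attained at k = 0)
  C[1][1] = min over k of (A[1][0] + B[0][1] = 4 + 8 = 12, A[1][1] + B[1][1] = 0 + 10 = 10, A[1][2] + B[2][1] = -2 + -5 = -7) = -7 (attained at k = 2)
  C[1][2] = min over k of (A[1][0] + B[0][2] = 4 + 3 = 7, A[1][1] + B[1][2] = 0 + 4 = 4, A[1][2] + B[2][2] = -2 + -5 = -7) = -7 (attained at k = 2)
  C[2][0] = min over k of (A[2][0] + B[0][0] = -1 + 0 = -1, A[2][1] + B[1][0] = 8 + 4 = 12, A[2][2] + B[2][0] = 9 + 9 = 18) = -1 (attained at k = 0)
  C[2][1] = min over k of (A[2][0] + B[0][1] = -1 + 8 = 7, A[2][1] + B[1][1] = 8 + 10 = 18, A[2][2] + B[2][1] = 9 + -5 = 4) = 4 (attained at k = 2)
  C[2][2] = min over k of (A[2][0] + B[0][2] = -1 + 3 = 2, A[2][1] + B[1][2] = 8 + 4 = 12, A[2][2] + B[2][2] = 9 + -5 = 4) = 2 (attained at k = 0)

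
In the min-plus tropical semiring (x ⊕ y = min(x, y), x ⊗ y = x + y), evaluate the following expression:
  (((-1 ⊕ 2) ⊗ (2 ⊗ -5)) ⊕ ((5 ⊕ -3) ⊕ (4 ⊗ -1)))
(((-1 ⊕ 2) ⊗ (2 ⊗ -5)) ⊕ ((5 ⊕ -3) ⊕ (4 ⊗ -1))) = -4

Expand innermost to outermost. Recall ⊕ takes the minimum of its arguments and ⊗ takes their sum. Working out the expression (((-1 ⊕ 2) ⊗ (2 ⊗ -5)) ⊕ ((5 ⊕ -3) ⊕ (4 ⊗ -1))) gives -4.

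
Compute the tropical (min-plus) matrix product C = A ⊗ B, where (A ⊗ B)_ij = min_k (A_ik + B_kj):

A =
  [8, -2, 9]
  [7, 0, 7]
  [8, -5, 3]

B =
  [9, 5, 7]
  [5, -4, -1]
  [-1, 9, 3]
A ⊗ B =
  [3, -6, -3]
  [5, -4, -1]
  [0, -9, -6]

Apply the min-plus product entry-by-entry:
  C[0][0] = min over k of (A[0][0] + B[0][0] = 8 + 9 = 17, A[0][1] + B[1][0] = -2 + 5 = 3, A[0][2] + B[2][0] = 9 + -1 = 8) = 3 (attained at k = 1)
  C[0][1] = min over k of (A[0][0] + B[0][1] = 8 + 5 = 13, A[0][1] + B[1][1] = -2 + -4 = -6, A[0][2] + B[2][1] = 9 + 9 = 18) = -6 (attained at k = 1)
  C[0][2] = min over k of (A[0][0] + B[0][2] = 8 + 7 = 15, A[0][1] + B[1][2] = -2 + -1 = -3, A[0][2] + B[2][2] = 9 + 3 = 12) = -3 (attained at k = 1)
  C[1][0] = min over k of (A[1][0] + B[0][0] = 7 + 9 = 16, A[1][1] + B[1][0] = 0 + 5 = 5, A[1][2] + B[2][0] = 7 + -1 = 6) = 5 (attained at k = 1)
  C[1][1] = min over k of (A[1][0] + B[0][1] = 7 + 5 = 12, A[1][1] + B[1][1] = 0 + -4 = -4, A[1][2] + B[2][1] = 7 + 9 = 16) = -4 (attained at k = 1)
  C[1][2] = min over k of (A[1][0] + B[0][2] = 7 + 7 = 14, A[1][1] + B[1][2] = 0 + -1 = -1, A[1][2] + B[2][2] = 7 + 3 = 10) = -1 (attained at k = 1)
  C[2][0] = min over k of (A[2][0] + B[0][0] = 8 + 9 = 17, A[2][1] + B[1][0] = -5 + 5 = 0, A[2][2] + B[2][0] = 3 + -1 = 2) = 0 (attained at k = 1)
  C[2][1] = min over k of (A[2][0] + B[0][1] = 8 + 5 = 13, A[2][1] + B[1][1] = -5 + -4 = -9, A[2][2] + B[2][1] = 3 + 9 = 12) = -9 (attained at k = 1)
  C[2][2] = min over k of (A[2][0] + B[0][2] = 8 + 7 = 15, A[2][1] + B[1][2] = -5 + -1 = -6, A[2][2] + B[2][2] = 3 + 3 = 6) = -6 (attained at k = 1)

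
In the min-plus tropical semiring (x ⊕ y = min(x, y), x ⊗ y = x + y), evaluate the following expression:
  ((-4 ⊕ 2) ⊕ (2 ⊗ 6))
((-4 ⊕ 2) ⊕ (2 ⊗ 6)) = -4

Expand innermost to outermost. Recall ⊕ takes the minimum of its arguments and ⊗ takes their sum. Working out the expression ((-4 ⊕ 2) ⊕ (2 ⊗ 6)) gives -4.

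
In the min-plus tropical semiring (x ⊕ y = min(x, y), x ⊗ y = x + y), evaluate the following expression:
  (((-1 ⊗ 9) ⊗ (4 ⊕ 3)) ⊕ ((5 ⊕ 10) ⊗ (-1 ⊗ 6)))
(((-1 ⊗ 9) ⊗ (4 ⊕ 3)) ⊕ ((5 ⊕ 10) ⊗ (-1 ⊗ 6))) = 10

Expand innermost to outermost. Recall ⊕ takes the minimum of its arguments and ⊗ takes their sum. Working out the expression (((-1 ⊗ 9) ⊗ (4 ⊕ 3)) ⊕ ((5 ⊕ 10) ⊗ (-1 ⊗ 6))) gives 10.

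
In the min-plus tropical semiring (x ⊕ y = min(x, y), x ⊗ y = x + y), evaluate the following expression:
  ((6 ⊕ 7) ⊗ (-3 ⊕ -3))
((6 ⊕ 7) ⊗ (-3 ⊕ -3)) = 3

Expand innermost to outermost. Recall ⊕ takes the minimum of its arguments and ⊗ takes their sum. Working out the expression ((6 ⊕ 7) ⊗ (-3 ⊕ -3)) gives 3.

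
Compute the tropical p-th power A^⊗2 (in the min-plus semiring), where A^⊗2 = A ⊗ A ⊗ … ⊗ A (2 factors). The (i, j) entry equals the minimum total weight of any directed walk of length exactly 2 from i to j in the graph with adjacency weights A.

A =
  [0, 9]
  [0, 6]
A^⊗2 =
  [0, 9]
  [0, 9]

Each entry (A^⊗2)_ij equals the minimum over all length-2 walks i = v_0 → v_1 → … → v_2 = j of Σ_t A[v_t][v_{t+1}]. For example, for (i, j) = (0, 1) we minimise over 2 possible intermediate vertex sequences; the minimum is 9, attained along the walk 0 → 0 → 1.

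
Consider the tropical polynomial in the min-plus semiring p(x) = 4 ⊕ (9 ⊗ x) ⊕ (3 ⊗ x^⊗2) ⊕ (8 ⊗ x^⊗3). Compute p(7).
p(7) = 4

A tropical monomial a ⊗ x^⊗i evaluates to a + i · x. Evaluating each term at x = 7:
  Term 0 contributes 4 + 0 · 7 = 4
  Term 1 contributes 9 + 1 · 7 = 16
  Term 2 contributes 3 + 2 · 7 = 17
  Term 3 contributes 8 + 3 · 7 = 29
p(7) = ⊕ of these = min[4, 16, 17, 29] = 4.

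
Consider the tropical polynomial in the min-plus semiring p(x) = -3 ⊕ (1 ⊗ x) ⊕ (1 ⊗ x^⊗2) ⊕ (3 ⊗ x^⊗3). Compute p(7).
p(7) = -3

A tropical monomial a ⊗ x^⊗i evaluates to a + i · x. Evaluating each term at x = 7:
  Term 0 contributes -3 + 0 · 7 = -3
  Term 1 contributes 1 + 1 · 7 = 8
  Term 2 contributes 1 + 2 · 7 = 15
  Term 3 contributes 3 + 3 · 7 = 24
p(7) = ⊕ of these = min[-3, 8, 15, 24] = -3.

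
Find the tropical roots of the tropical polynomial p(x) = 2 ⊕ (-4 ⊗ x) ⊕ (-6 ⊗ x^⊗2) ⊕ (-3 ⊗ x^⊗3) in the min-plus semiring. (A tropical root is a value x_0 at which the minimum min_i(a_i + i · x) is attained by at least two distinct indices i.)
Roots: {-3, 2, 6}

Each tropical root is a break point of the lower envelope of the lines y = a_i + i · x (there are 4 lines, with slopes 0, 1, ..., 3). Only the lines that attain the minimum somewhere contribute to roots; other lines are dominated. Here the surviving (envelope) indices are i = 3, i = 2, i = 1, i = 0.
Intersections between consecutive envelope lines give the roots: for adjacent envelope indices i < j the intersection is x = (a_i − a_j) / (j − i). Reading off the sorted break points: {-3, 2, 6}.
Verification: at each break x_0, at least two indices attain the minimum of min_i(a_i + i · x_0).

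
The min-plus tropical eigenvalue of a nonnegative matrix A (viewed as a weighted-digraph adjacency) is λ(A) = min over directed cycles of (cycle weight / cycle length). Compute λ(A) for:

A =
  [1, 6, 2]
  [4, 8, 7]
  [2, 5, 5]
λ(A) = 1

Enumerate directed cycles and compute their means (weight / length). Sample:
  cycle 0 → 0: weight = 1, length = 1, mean = 1/1 ≈ 1.000
  cycle 1 → 1: weight = 8, length = 1, mean = 8/1 ≈ 8.000
  cycle 2 → 2: weight = 5, length = 1, mean = 5/1 ≈ 5.000
  cycle 0 → 1 → 0: weight = 10, length = 2, mean = 10/2 ≈ 5.000
  cycle 0 → 2 → 0: weight = 4, length = 2, mean = 4/2 ≈ 2.000
  cycle 1 → 0 → 1: weight = 10, length = 2, mean = 10/2 ≈ 5.000
Minimum mean = 1.000, attained e.g. along the cycle 0 → 0 with weight 1 and length 1. So λ(A) = 1/1 = 1.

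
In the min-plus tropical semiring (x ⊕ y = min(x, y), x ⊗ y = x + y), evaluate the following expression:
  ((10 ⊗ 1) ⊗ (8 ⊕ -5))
((10 ⊗ 1) ⊗ (8 ⊕ -5)) = 6

Expand innermost to outermost. Recall ⊕ takes the minimum of its arguments and ⊗ takes their sum. Working out the expression ((10 ⊗ 1) ⊗ (8 ⊕ -5)) gives 6.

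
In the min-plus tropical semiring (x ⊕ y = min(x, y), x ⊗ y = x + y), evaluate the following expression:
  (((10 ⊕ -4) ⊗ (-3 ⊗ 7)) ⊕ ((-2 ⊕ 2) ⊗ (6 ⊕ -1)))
(((10 ⊕ -4) ⊗ (-3 ⊗ 7)) ⊕ ((-2 ⊕ 2) ⊗ (6 ⊕ -1))) = -3

Expand innermost to outermost. Recall ⊕ takes the minimum of its arguments and ⊗ takes their sum. Working out the expression (((10 ⊕ -4) ⊗ (-3 ⊗ 7)) ⊕ ((-2 ⊕ 2) ⊗ (6 ⊕ -1))) gives -3.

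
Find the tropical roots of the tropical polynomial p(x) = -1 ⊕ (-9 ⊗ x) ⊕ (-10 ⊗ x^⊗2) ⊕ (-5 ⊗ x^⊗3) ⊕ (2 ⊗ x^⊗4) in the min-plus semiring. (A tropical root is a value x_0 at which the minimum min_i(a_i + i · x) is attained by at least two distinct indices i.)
Roots: {-7, -5, 1, 8}

Each tropical root is a break point of the lower envelope of the lines y = a_i + i · x (there are 5 lines, with slopes 0, 1, ..., 4). Only the lines that attain the minimum somewhere contribute to roots; other lines are dominated. Here the surviving (envelope) indices are i = 4, i = 3, i = 2, i = 1, i = 0.
Intersections between consecutive envelope lines give the roots: for adjacent envelope indices i < j the intersection is x = (a_i − a_j) / (j − i). Reading off the sorted break points: {-7, -5, 1, 8}.
Verification: at each break x_0, at least two indices attain the minimum of min_i(a_i + i · x_0).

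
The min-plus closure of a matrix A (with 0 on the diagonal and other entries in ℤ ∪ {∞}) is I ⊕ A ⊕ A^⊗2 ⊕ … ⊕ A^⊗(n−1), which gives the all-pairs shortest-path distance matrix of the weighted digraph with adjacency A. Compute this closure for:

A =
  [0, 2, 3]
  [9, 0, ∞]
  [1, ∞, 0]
Closure =
  [0, 2, 3]
  [9, 0, 12]
  [1, 3, 0]

This is the Floyd-Warshall all-pairs shortest-path computation. For each intermediate vertex k = 0, 1, …, 2, update dist[i][j] ← min(dist[i][j], dist[i][k] + dist[k][j]). The final matrix gives, for each (i, j), the minimum total weight of any directed path from i to j (possibly empty when i = j).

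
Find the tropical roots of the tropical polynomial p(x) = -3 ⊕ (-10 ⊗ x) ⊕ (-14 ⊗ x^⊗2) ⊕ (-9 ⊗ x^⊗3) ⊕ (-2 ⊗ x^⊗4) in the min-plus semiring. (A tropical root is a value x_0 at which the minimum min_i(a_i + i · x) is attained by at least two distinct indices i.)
Roots: {-7, -5, 4, 7}

Each tropical root is a break point of the lower envelope of the lines y = a_i + i · x (there are 5 lines, with slopes 0, 1, ..., 4). Only the lines that attain the minimum somewhere contribute to roots; other lines are dominated. Here the surviving (envelope) indices are i = 4, i = 3, i = 2, i = 1, i = 0.
Intersections between consecutive envelope lines give the roots: for adjacent envelope indices i < j the intersection is x = (a_i − a_j) / (j − i). Reading off the sorted break points: {-7, -5, 4, 7}.
Verification: at each break x_0, at least two indices attain the minimum of min_i(a_i + i · x_0).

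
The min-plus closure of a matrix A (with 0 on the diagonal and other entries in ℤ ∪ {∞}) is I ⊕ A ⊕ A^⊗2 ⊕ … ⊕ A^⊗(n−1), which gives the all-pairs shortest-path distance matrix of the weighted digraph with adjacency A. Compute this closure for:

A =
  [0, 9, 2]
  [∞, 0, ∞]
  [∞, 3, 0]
Closure =
  [0, 5, 2]
  [∞, 0, ∞]
  [∞, 3, 0]

This is the Floyd-Warshall all-pairs shortest-path computation. For each intermediate vertex k = 0, 1, …, 2, update dist[i][j] ← min(dist[i][j], dist[i][k] + dist[k][j]). The final matrix gives, for each (i, j), the minimum total weight of any directed path from i to j (possibly empty when i = j).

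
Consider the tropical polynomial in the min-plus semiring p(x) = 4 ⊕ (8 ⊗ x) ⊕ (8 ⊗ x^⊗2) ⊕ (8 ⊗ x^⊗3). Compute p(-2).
p(-2) = 2

A tropical monomial a ⊗ x^⊗i evaluates to a + i · x. Evaluating each term at x = -2:
  Term 0 contributes 4 + 0 · -2 = 4
  Term 1 contributes 8 + 1 · -2 = 6
  Term 2 contributes 8 + 2 · -2 = 4
  Term 3 contributes 8 + 3 · -2 = 2
p(-2) = ⊕ of these = min[4, 6, 4, 2] = 2.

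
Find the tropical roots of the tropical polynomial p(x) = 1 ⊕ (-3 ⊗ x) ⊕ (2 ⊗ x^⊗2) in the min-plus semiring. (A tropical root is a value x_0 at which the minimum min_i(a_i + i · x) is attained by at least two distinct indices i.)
Roots: {-5, 4}

Each tropical root is a break point of the lower envelope of the lines y = a_i + i · x (there are 3 lines, with slopes 0, 1, ..., 2). Only the lines that attain the minimum somewhere contribute to roots; other lines are dominated. Here the surviving (envelope) indices are i = 2, i = 1, i = 0.
Intersections between consecutive envelope lines give the roots: for adjacent envelope indices i < j the intersection is x = (a_i − a_j) / (j − i). Reading off the sorted break points: {-5, 4}.
Verification: at each break x_0, at least two indices attain the minimum of min_i(a_i + i · x_0).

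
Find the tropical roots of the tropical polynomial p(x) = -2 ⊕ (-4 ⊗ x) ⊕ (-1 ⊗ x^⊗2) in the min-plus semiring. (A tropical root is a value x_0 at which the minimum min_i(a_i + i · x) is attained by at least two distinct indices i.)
Roots: {-3, 2}

Each tropical root is a break point of the lower envelope of the lines y = a_i + i · x (there are 3 lines, with slopes 0, 1, ..., 2). Only the lines that attain the minimum somewhere contribute to roots; other lines are dominated. Here the surviving (envelope) indices are i = 2, i = 1, i = 0.
Intersections between consecutive envelope lines give the roots: for adjacent envelope indices i < j the intersection is x = (a_i − a_j) / (j − i). Reading off the sorted break points: {-3, 2}.
Verification: at each break x_0, at least two indices attain the minimum of min_i(a_i + i · x_0).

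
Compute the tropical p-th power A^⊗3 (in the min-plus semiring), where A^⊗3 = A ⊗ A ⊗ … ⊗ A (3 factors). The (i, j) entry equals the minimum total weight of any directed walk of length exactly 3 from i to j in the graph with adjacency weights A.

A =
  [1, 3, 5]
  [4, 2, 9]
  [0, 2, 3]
A^⊗3 =
  [3, 5, 7]
  [6, 6, 10]
  [2, 4, 6]

Each entry (A^⊗3)_ij equals the minimum over all length-3 walks i = v_0 → v_1 → … → v_3 = j of Σ_t A[v_t][v_{t+1}]. For example, for (i, j) = (0, 2) we minimise over 9 possible intermediate vertex sequences; the minimum is 7, attained along the walk 0 → 0 → 0 → 2.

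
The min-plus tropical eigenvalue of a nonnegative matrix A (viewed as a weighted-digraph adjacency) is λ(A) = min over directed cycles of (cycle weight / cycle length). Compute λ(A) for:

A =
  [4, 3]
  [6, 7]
λ(A) = 4

Enumerate directed cycles and compute their means (weight / length). Sample:
  cycle 0 → 0: weight = 4, length = 1, mean = 4/1 ≈ 4.000
  cycle 1 → 1: weight = 7, length = 1, mean = 7/1 ≈ 7.000
  cycle 0 → 1 → 0: weight = 9, length = 2, mean = 9/2 ≈ 4.500
  cycle 1 → 0 → 1: weight = 9, length = 2, mean = 9/2 ≈ 4.500
Minimum mean = 4.000, attained e.g. along the cycle 0 → 0 with weight 4 and length 1. So λ(A) = 4/1 = 4.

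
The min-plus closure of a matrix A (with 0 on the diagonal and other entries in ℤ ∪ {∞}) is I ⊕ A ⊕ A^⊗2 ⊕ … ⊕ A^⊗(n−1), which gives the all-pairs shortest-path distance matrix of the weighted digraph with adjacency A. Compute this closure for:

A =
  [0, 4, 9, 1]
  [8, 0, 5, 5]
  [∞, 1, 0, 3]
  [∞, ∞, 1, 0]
Closure =
  [0, 3, 2, 1]
  [8, 0, 5, 5]
  [9, 1, 0, 3]
  [10, 2, 1, 0]

This is the Floyd-Warshall all-pairs shortest-path computation. For each intermediate vertex k = 0, 1, …, 3, update dist[i][j] ← min(dist[i][j], dist[i][k] + dist[k][j]). The final matrix gives, for each (i, j), the minimum total weight of any directed path from i to j (possibly empty when i = j).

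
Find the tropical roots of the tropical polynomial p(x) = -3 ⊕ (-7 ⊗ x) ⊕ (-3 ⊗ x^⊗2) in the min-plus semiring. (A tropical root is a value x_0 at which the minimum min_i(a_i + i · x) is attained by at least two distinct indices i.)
Roots: {-4, 4}

Each tropical root is a break point of the lower envelope of the lines y = a_i + i · x (there are 3 lines, with slopes 0, 1, ..., 2). Only the lines that attain the minimum somewhere contribute to roots; other lines are dominated. Here the surviving (envelope) indices are i = 2, i = 1, i = 0.
Intersections between consecutive envelope lines give the roots: for adjacent envelope indices i < j the intersection is x = (a_i − a_j) / (j − i). Reading off the sorted break points: {-4, 4}.
Verification: at each break x_0, at least two indices attain the minimum of min_i(a_i + i · x_0).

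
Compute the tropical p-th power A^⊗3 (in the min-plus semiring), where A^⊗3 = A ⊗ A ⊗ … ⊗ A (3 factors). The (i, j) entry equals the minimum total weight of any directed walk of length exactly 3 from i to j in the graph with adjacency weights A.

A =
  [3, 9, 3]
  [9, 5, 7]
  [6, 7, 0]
A^⊗3 =
  [9, 10, 3]
  [13, 14, 7]
  [6, 7, 0]

Each entry (A^⊗3)_ij equals the minimum over all length-3 walks i = v_0 → v_1 → … → v_3 = j of Σ_t A[v_t][v_{t+1}]. For example, for (i, j) = (0, 2) we minimise over 9 possible intermediate vertex sequences; the minimum is 3, attained along the walk 0 → 2 → 2 → 2.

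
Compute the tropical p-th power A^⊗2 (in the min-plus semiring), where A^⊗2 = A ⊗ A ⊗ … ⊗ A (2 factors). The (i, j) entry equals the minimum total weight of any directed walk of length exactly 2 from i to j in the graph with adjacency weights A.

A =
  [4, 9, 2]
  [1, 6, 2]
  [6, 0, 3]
A^⊗2 =
  [8, 2, 5]
  [5, 2, 3]
  [1, 3, 2]

Each entry (A^⊗2)_ij equals the minimum over all length-2 walks i = v_0 → v_1 → … → v_2 = j of Σ_t A[v_t][v_{t+1}]. For example, for (i, j) = (0, 2) we minimise over 3 possible intermediate vertex sequences; the minimum is 5, attained along the walk 0 → 2 → 2.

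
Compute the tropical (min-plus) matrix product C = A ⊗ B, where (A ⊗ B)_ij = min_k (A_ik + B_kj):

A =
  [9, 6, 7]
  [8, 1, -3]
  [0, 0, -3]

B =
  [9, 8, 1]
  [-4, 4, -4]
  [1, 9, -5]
A ⊗ B =
  [2, 10, 2]
  [-3, 5, -8]
  [-4, 4, -8]

Apply the min-plus product entry-by-entry:
  C[0][0] = min over k of (A[0][0] + B[0][0] = 9 + 9 = 18, A[0][1] + B[1][0] = 6 + -4 = 2, A[0][2] + B[2][0] = 7 + 1 = 8) = 2 (attained at k = 1)
  C[0][1] = min over k of (A[0][0] + B[0][1] = 9 + 8 = 17, A[0][1] + B[1][1] = 6 + 4 = 10, A[0][2] + B[2][1] = 7 + 9 = 16) = 10 (attained at k = 1)
  C[0][2] = min over k of (A[0][0] + B[0][2] = 9 + 1 = 10, A[0][1] + B[1][2] = 6 + -4 = 2, A[0][2] + B[2][2] = 7 + -5 = 2) = 2 (attained at k = 1)
  C[1][0] = min over k of (A[1][0] + B[0][0] = 8 + 9 = 17, A[1][1] + B[1][0] = 1 + -4 = -3, A[1][2] + B[2][0] = -3 + 1 = -2) = -3 (attained at k = 1)
  C[1][1] = min over k of (A[1][0] + B[0][1] = 8 + 8 = 16, A[1][1] + B[1][1] = 1 + 4 = 5, A[1][2] + B[2][1] = -3 + 9 = 6) = 5 (attained at k = 1)
  C[1][2] = min over k of (A[1][0] + B[0][2] = 8 + 1 = 9, A[1][1] + B[1][2] = 1 + -4 = -3, A[1][2] + B[2][2] = -3 + -5 = -8) = -8 (attained at k = 2)
  C[2][0] = min over k of (A[2][0] + B[0][0] = 0 + 9 = 9, A[2][1] + B[1][0] = 0 + -4 = -4, A[2][2] + B[2][0] = -3 + 1 = -2) = -4 (attained at k = 1)
  C[2][1] = min over k of (A[2][0] + B[0][1] = 0 + 8 = 8, A[2][1] + B[1][1] = 0 + 4 = 4, A[2][2] + B[2][1] = -3 + 9 = 6) = 4 (attained at k = 1)
  C[2][2] = min over k of (A[2][0] + B[0][2] = 0 + 1 = 1, A[2][1] + B[1][2] = 0 + -4 = -4, A[2][2] + B[2][2] = -3 + -5 = -8) = -8 (attained at k = 2)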